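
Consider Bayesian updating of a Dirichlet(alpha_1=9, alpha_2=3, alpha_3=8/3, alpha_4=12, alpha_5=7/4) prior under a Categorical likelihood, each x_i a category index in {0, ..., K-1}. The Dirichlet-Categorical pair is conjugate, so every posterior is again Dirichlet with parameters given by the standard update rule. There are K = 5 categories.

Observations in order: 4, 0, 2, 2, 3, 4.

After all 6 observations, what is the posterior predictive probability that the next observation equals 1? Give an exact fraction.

obs 1: x=4 → posterior Dirichlet(9, 3, 8/3, 12, 11/4)
obs 2: x=0 → posterior Dirichlet(10, 3, 8/3, 12, 11/4)
obs 3: x=2 → posterior Dirichlet(10, 3, 11/3, 12, 11/4)
obs 4: x=2 → posterior Dirichlet(10, 3, 14/3, 12, 11/4)
obs 5: x=3 → posterior Dirichlet(10, 3, 14/3, 13, 11/4)
obs 6: x=4 → posterior Dirichlet(10, 3, 14/3, 13, 15/4)

36/413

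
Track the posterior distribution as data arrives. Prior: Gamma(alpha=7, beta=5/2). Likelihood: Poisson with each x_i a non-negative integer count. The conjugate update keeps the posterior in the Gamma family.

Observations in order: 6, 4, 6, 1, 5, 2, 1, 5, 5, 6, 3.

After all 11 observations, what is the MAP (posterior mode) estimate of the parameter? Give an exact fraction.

obs 1: x=6 → posterior Gamma(13, 7/2)
obs 2: x=4 → posterior Gamma(17, 9/2)
obs 3: x=6 → posterior Gamma(23, 11/2)
obs 4: x=1 → posterior Gamma(24, 13/2)
obs 5: x=5 → posterior Gamma(29, 15/2)
obs 6: x=2 → posterior Gamma(31, 17/2)
obs 7: x=1 → posterior Gamma(32, 19/2)
obs 8: x=5 → posterior Gamma(37, 21/2)
obs 9: x=5 → posterior Gamma(42, 23/2)
obs 10: x=6 → posterior Gamma(48, 25/2)
obs 11: x=3 → posterior Gamma(51, 27/2)

100/27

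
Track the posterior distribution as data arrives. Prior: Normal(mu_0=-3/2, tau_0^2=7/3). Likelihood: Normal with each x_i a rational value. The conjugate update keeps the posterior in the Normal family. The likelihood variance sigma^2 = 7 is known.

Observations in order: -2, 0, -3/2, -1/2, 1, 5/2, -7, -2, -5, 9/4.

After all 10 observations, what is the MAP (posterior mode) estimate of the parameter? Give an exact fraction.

obs 1: x=-2 → posterior Normal(-13/8, 7/4)
obs 2: x=0 → posterior Normal(-13/10, 7/5)
obs 3: x=-3/2 → posterior Normal(-4/3, 7/6)
obs 4: x=-1/2 → posterior Normal(-17/14, 1)
obs 5: x=1 → posterior Normal(-15/16, 7/8)
obs 6: x=5/2 → posterior Normal(-5/9, 7/9)
obs 7: x=-7 → posterior Normal(-6/5, 7/10)
obs 8: x=-2 → posterior Normal(-14/11, 7/11)
obs 9: x=-5 → posterior Normal(-19/12, 7/12)
obs 10: x=9/4 → posterior Normal(-67/52, 7/13)

-67/52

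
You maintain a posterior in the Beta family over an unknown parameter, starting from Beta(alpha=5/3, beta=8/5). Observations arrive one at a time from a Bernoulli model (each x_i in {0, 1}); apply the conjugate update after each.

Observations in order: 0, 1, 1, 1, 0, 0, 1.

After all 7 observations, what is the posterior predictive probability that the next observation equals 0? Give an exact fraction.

obs 1: x=0 → posterior Beta(5/3, 13/5)
obs 2: x=1 → posterior Beta(8/3, 13/5)
obs 3: x=1 → posterior Beta(11/3, 13/5)
obs 4: x=1 → posterior Beta(14/3, 13/5)
obs 5: x=0 → posterior Beta(14/3, 18/5)
obs 6: x=0 → posterior Beta(14/3, 23/5)
obs 7: x=1 → posterior Beta(17/3, 23/5)

69/154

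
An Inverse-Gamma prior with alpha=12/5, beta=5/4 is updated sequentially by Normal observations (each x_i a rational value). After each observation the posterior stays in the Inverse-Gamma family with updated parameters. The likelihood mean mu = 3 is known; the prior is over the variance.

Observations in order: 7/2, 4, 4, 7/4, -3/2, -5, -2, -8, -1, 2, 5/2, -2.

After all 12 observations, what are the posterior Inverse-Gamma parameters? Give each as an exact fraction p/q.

alpha=42/5, beta=4461/32

obs 1: x=7/2 → posterior Inverse-Gamma(29/10, 11/8)
obs 2: x=4 → posterior Inverse-Gamma(17/5, 15/8)
obs 3: x=4 → posterior Inverse-Gamma(39/10, 19/8)
obs 4: x=7/4 → posterior Inverse-Gamma(22/5, 101/32)
obs 5: x=-3/2 → posterior Inverse-Gamma(49/10, 425/32)
obs 6: x=-5 → posterior Inverse-Gamma(27/5, 1449/32)
obs 7: x=-2 → posterior Inverse-Gamma(59/10, 1849/32)
obs 8: x=-8 → posterior Inverse-Gamma(32/5, 3785/32)
obs 9: x=-1 → posterior Inverse-Gamma(69/10, 4041/32)
obs 10: x=2 → posterior Inverse-Gamma(37/5, 4057/32)
obs 11: x=5/2 → posterior Inverse-Gamma(79/10, 4061/32)
obs 12: x=-2 → posterior Inverse-Gamma(42/5, 4461/32)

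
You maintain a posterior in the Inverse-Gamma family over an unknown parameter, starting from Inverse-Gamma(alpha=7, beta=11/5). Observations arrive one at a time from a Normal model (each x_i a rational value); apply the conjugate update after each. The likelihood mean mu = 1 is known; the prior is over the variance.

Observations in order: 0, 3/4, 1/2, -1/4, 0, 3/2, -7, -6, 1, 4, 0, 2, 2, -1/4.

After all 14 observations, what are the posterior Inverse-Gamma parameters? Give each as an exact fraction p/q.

obs 1: x=0 → posterior Inverse-Gamma(15/2, 27/10)
obs 2: x=3/4 → posterior Inverse-Gamma(8, 437/160)
obs 3: x=1/2 → posterior Inverse-Gamma(17/2, 457/160)
obs 4: x=-1/4 → posterior Inverse-Gamma(9, 291/80)
obs 5: x=0 → posterior Inverse-Gamma(19/2, 331/80)
obs 6: x=3/2 → posterior Inverse-Gamma(10, 341/80)
obs 7: x=-7 → posterior Inverse-Gamma(21/2, 2901/80)
obs 8: x=-6 → posterior Inverse-Gamma(11, 4861/80)
obs 9: x=1 → posterior Inverse-Gamma(23/2, 4861/80)
obs 10: x=4 → posterior Inverse-Gamma(12, 5221/80)
obs 11: x=0 → posterior Inverse-Gamma(25/2, 5261/80)
obs 12: x=2 → posterior Inverse-Gamma(13, 5301/80)
obs 13: x=2 → posterior Inverse-Gamma(27/2, 5341/80)
obs 14: x=-1/4 → posterior Inverse-Gamma(14, 10807/160)

alpha=14, beta=10807/160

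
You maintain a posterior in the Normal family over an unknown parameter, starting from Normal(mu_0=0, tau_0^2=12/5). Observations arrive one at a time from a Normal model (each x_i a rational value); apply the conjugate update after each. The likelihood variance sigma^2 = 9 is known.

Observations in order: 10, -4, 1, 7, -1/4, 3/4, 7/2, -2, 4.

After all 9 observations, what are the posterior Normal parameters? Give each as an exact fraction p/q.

mu_0=80/51, tau_0^2=12/17

obs 1: x=10 → posterior Normal(40/19, 36/19)
obs 2: x=-4 → posterior Normal(24/23, 36/23)
obs 3: x=1 → posterior Normal(28/27, 4/3)
obs 4: x=7 → posterior Normal(56/31, 36/31)
obs 5: x=-1/4 → posterior Normal(11/7, 36/35)
obs 6: x=3/4 → posterior Normal(58/39, 12/13)
obs 7: x=7/2 → posterior Normal(72/43, 36/43)
obs 8: x=-2 → posterior Normal(64/47, 36/47)
obs 9: x=4 → posterior Normal(80/51, 12/17)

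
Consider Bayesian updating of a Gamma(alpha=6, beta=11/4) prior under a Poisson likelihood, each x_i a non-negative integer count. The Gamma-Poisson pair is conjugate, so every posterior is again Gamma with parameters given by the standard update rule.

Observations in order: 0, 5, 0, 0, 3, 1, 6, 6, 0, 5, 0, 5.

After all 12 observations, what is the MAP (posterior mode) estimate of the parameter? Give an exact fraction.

144/59

obs 1: x=0 → posterior Gamma(6, 15/4)
obs 2: x=5 → posterior Gamma(11, 19/4)
obs 3: x=0 → posterior Gamma(11, 23/4)
obs 4: x=0 → posterior Gamma(11, 27/4)
obs 5: x=3 → posterior Gamma(14, 31/4)
obs 6: x=1 → posterior Gamma(15, 35/4)
obs 7: x=6 → posterior Gamma(21, 39/4)
obs 8: x=6 → posterior Gamma(27, 43/4)
obs 9: x=0 → posterior Gamma(27, 47/4)
obs 10: x=5 → posterior Gamma(32, 51/4)
obs 11: x=0 → posterior Gamma(32, 55/4)
obs 12: x=5 → posterior Gamma(37, 59/4)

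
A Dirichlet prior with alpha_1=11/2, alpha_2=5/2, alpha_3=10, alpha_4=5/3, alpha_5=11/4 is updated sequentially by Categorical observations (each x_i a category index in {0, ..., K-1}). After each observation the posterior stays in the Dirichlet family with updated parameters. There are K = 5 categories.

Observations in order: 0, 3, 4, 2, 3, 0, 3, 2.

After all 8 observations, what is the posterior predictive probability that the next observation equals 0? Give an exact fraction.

obs 1: x=0 → posterior Dirichlet(13/2, 5/2, 10, 5/3, 11/4)
obs 2: x=3 → posterior Dirichlet(13/2, 5/2, 10, 8/3, 11/4)
obs 3: x=4 → posterior Dirichlet(13/2, 5/2, 10, 8/3, 15/4)
obs 4: x=2 → posterior Dirichlet(13/2, 5/2, 11, 8/3, 15/4)
obs 5: x=3 → posterior Dirichlet(13/2, 5/2, 11, 11/3, 15/4)
obs 6: x=0 → posterior Dirichlet(15/2, 5/2, 11, 11/3, 15/4)
obs 7: x=3 → posterior Dirichlet(15/2, 5/2, 11, 14/3, 15/4)
obs 8: x=2 → posterior Dirichlet(15/2, 5/2, 12, 14/3, 15/4)

18/73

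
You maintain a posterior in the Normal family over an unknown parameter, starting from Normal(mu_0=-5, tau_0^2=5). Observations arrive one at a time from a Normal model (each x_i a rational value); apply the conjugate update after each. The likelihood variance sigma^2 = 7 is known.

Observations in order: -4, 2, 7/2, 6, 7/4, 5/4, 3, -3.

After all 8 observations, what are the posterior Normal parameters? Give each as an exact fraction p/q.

obs 1: x=-4 → posterior Normal(-55/12, 35/12)
obs 2: x=2 → posterior Normal(-45/17, 35/17)
obs 3: x=7/2 → posterior Normal(-5/4, 35/22)
obs 4: x=6 → posterior Normal(5/54, 35/27)
obs 5: x=7/4 → posterior Normal(45/128, 35/32)
obs 6: x=5/4 → posterior Normal(35/74, 35/37)
obs 7: x=3 → posterior Normal(65/84, 5/6)
obs 8: x=-3 → posterior Normal(35/94, 35/47)

mu_0=35/94, tau_0^2=35/47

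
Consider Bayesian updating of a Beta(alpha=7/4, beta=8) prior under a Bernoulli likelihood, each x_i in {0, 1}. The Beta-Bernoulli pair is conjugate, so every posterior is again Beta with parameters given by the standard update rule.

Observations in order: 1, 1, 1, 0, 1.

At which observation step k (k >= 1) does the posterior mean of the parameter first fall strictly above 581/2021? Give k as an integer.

obs 1: x=1 → posterior Beta(11/4, 8)
obs 2: x=1 → posterior Beta(15/4, 8)
obs 3: x=1 → posterior Beta(19/4, 8)
obs 4: x=0 → posterior Beta(19/4, 9)
obs 5: x=1 → posterior Beta(23/4, 9)

k = 2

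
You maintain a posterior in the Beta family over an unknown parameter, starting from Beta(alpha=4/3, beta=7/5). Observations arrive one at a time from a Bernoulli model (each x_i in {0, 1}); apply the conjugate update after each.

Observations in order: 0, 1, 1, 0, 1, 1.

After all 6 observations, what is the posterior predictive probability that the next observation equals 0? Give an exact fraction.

obs 1: x=0 → posterior Beta(4/3, 12/5)
obs 2: x=1 → posterior Beta(7/3, 12/5)
obs 3: x=1 → posterior Beta(10/3, 12/5)
obs 4: x=0 → posterior Beta(10/3, 17/5)
obs 5: x=1 → posterior Beta(13/3, 17/5)
obs 6: x=1 → posterior Beta(16/3, 17/5)

51/131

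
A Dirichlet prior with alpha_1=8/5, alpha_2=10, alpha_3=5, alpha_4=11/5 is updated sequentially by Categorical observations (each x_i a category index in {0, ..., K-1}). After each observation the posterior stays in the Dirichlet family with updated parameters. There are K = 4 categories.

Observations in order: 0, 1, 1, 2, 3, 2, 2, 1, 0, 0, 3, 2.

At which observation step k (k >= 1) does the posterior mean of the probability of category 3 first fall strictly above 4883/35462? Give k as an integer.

k = 11

obs 1: x=0 → posterior Dirichlet(13/5, 10, 5, 11/5)
obs 2: x=1 → posterior Dirichlet(13/5, 11, 5, 11/5)
obs 3: x=1 → posterior Dirichlet(13/5, 12, 5, 11/5)
obs 4: x=2 → posterior Dirichlet(13/5, 12, 6, 11/5)
obs 5: x=3 → posterior Dirichlet(13/5, 12, 6, 16/5)
obs 6: x=2 → posterior Dirichlet(13/5, 12, 7, 16/5)
obs 7: x=2 → posterior Dirichlet(13/5, 12, 8, 16/5)
obs 8: x=1 → posterior Dirichlet(13/5, 13, 8, 16/5)
obs 9: x=0 → posterior Dirichlet(18/5, 13, 8, 16/5)
obs 10: x=0 → posterior Dirichlet(23/5, 13, 8, 16/5)
obs 11: x=3 → posterior Dirichlet(23/5, 13, 8, 21/5)
obs 12: x=2 → posterior Dirichlet(23/5, 13, 9, 21/5)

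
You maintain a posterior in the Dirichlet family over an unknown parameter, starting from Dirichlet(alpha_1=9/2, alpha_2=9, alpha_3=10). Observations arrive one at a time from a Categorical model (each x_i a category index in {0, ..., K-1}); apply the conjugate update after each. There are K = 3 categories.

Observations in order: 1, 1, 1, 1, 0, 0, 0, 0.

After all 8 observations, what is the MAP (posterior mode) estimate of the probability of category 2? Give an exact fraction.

obs 1: x=1 → posterior Dirichlet(9/2, 10, 10)
obs 2: x=1 → posterior Dirichlet(9/2, 11, 10)
obs 3: x=1 → posterior Dirichlet(9/2, 12, 10)
obs 4: x=1 → posterior Dirichlet(9/2, 13, 10)
obs 5: x=0 → posterior Dirichlet(11/2, 13, 10)
obs 6: x=0 → posterior Dirichlet(13/2, 13, 10)
obs 7: x=0 → posterior Dirichlet(15/2, 13, 10)
obs 8: x=0 → posterior Dirichlet(17/2, 13, 10)

6/19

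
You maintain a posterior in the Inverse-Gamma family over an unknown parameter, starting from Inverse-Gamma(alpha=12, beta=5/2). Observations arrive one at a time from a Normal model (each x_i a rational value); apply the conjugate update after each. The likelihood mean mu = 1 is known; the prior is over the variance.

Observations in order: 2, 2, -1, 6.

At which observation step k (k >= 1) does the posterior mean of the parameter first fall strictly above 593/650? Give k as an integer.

obs 1: x=2 → posterior Inverse-Gamma(25/2, 3)
obs 2: x=2 → posterior Inverse-Gamma(13, 7/2)
obs 3: x=-1 → posterior Inverse-Gamma(27/2, 11/2)
obs 4: x=6 → posterior Inverse-Gamma(14, 18)

k = 4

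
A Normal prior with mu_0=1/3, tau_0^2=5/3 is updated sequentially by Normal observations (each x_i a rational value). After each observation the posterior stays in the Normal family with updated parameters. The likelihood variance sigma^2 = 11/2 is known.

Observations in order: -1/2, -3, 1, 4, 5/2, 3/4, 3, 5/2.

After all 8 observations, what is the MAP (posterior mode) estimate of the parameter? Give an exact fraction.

227/226

obs 1: x=-1/2 → posterior Normal(6/43, 55/43)
obs 2: x=-3 → posterior Normal(-24/53, 55/53)
obs 3: x=1 → posterior Normal(-2/9, 55/63)
obs 4: x=4 → posterior Normal(26/73, 55/73)
obs 5: x=5/2 → posterior Normal(51/83, 55/83)
obs 6: x=3/4 → posterior Normal(39/62, 55/93)
obs 7: x=3 → posterior Normal(177/206, 55/103)
obs 8: x=5/2 → posterior Normal(227/226, 55/113)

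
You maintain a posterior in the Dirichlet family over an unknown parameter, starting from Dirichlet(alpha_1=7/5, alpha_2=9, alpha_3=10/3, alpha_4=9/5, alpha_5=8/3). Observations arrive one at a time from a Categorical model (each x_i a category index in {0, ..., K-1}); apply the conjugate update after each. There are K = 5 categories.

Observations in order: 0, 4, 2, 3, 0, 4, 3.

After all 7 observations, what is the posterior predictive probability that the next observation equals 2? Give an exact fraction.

obs 1: x=0 → posterior Dirichlet(12/5, 9, 10/3, 9/5, 8/3)
obs 2: x=4 → posterior Dirichlet(12/5, 9, 10/3, 9/5, 11/3)
obs 3: x=2 → posterior Dirichlet(12/5, 9, 13/3, 9/5, 11/3)
obs 4: x=3 → posterior Dirichlet(12/5, 9, 13/3, 14/5, 11/3)
obs 5: x=0 → posterior Dirichlet(17/5, 9, 13/3, 14/5, 11/3)
obs 6: x=4 → posterior Dirichlet(17/5, 9, 13/3, 14/5, 14/3)
obs 7: x=3 → posterior Dirichlet(17/5, 9, 13/3, 19/5, 14/3)

65/378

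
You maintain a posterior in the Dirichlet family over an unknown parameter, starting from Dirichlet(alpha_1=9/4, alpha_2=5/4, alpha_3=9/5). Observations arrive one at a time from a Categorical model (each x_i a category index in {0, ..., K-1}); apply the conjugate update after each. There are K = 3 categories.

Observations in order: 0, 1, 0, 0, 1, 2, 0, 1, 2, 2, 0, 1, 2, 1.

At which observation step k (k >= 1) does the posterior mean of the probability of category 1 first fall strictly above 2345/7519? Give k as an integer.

obs 1: x=0 → posterior Dirichlet(13/4, 5/4, 9/5)
obs 2: x=1 → posterior Dirichlet(13/4, 9/4, 9/5)
obs 3: x=0 → posterior Dirichlet(17/4, 9/4, 9/5)
obs 4: x=0 → posterior Dirichlet(21/4, 9/4, 9/5)
obs 5: x=1 → posterior Dirichlet(21/4, 13/4, 9/5)
obs 6: x=2 → posterior Dirichlet(21/4, 13/4, 14/5)
obs 7: x=0 → posterior Dirichlet(25/4, 13/4, 14/5)
obs 8: x=1 → posterior Dirichlet(25/4, 17/4, 14/5)
obs 9: x=2 → posterior Dirichlet(25/4, 17/4, 19/5)
obs 10: x=2 → posterior Dirichlet(25/4, 17/4, 24/5)
obs 11: x=0 → posterior Dirichlet(29/4, 17/4, 24/5)
obs 12: x=1 → posterior Dirichlet(29/4, 21/4, 24/5)
obs 13: x=2 → posterior Dirichlet(29/4, 21/4, 29/5)
obs 14: x=1 → posterior Dirichlet(29/4, 25/4, 29/5)

k = 5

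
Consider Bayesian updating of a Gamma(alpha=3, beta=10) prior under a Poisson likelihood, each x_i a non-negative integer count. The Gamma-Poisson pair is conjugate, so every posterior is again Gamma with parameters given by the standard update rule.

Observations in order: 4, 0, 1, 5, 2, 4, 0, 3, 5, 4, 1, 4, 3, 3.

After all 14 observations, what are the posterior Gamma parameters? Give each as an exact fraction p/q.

alpha=42, beta=24

obs 1: x=4 → posterior Gamma(7, 11)
obs 2: x=0 → posterior Gamma(7, 12)
obs 3: x=1 → posterior Gamma(8, 13)
obs 4: x=5 → posterior Gamma(13, 14)
obs 5: x=2 → posterior Gamma(15, 15)
obs 6: x=4 → posterior Gamma(19, 16)
obs 7: x=0 → posterior Gamma(19, 17)
obs 8: x=3 → posterior Gamma(22, 18)
obs 9: x=5 → posterior Gamma(27, 19)
obs 10: x=4 → posterior Gamma(31, 20)
obs 11: x=1 → posterior Gamma(32, 21)
obs 12: x=4 → posterior Gamma(36, 22)
obs 13: x=3 → posterior Gamma(39, 23)
obs 14: x=3 → posterior Gamma(42, 24)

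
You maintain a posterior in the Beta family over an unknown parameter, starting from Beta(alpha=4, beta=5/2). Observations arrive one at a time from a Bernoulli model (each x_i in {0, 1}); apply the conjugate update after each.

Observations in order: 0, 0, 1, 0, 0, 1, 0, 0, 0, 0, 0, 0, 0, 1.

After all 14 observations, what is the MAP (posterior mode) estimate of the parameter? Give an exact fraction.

obs 1: x=0 → posterior Beta(4, 7/2)
obs 2: x=0 → posterior Beta(4, 9/2)
obs 3: x=1 → posterior Beta(5, 9/2)
obs 4: x=0 → posterior Beta(5, 11/2)
obs 5: x=0 → posterior Beta(5, 13/2)
obs 6: x=1 → posterior Beta(6, 13/2)
obs 7: x=0 → posterior Beta(6, 15/2)
obs 8: x=0 → posterior Beta(6, 17/2)
obs 9: x=0 → posterior Beta(6, 19/2)
obs 10: x=0 → posterior Beta(6, 21/2)
obs 11: x=0 → posterior Beta(6, 23/2)
obs 12: x=0 → posterior Beta(6, 25/2)
obs 13: x=0 → posterior Beta(6, 27/2)
obs 14: x=1 → posterior Beta(7, 27/2)

12/37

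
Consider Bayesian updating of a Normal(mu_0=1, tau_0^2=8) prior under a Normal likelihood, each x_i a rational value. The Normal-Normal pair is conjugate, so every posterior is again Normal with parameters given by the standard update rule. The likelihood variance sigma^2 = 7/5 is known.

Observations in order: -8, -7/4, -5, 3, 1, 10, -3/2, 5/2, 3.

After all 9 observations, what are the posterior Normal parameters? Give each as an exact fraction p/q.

obs 1: x=-8 → posterior Normal(-313/47, 56/47)
obs 2: x=-7/4 → posterior Normal(-383/87, 56/87)
obs 3: x=-5 → posterior Normal(-583/127, 56/127)
obs 4: x=3 → posterior Normal(-463/167, 56/167)
obs 5: x=1 → posterior Normal(-47/23, 56/207)
obs 6: x=10 → posterior Normal(-23/247, 56/247)
obs 7: x=-3/2 → posterior Normal(-83/287, 8/41)
obs 8: x=5/2 → posterior Normal(17/327, 56/327)
obs 9: x=3 → posterior Normal(137/367, 56/367)

mu_0=137/367, tau_0^2=56/367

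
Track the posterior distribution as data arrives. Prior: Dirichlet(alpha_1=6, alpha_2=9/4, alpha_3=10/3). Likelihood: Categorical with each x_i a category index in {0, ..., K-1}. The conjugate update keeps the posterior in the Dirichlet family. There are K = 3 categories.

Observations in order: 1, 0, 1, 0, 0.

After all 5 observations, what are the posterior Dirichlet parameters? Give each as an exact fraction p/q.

obs 1: x=1 → posterior Dirichlet(6, 13/4, 10/3)
obs 2: x=0 → posterior Dirichlet(7, 13/4, 10/3)
obs 3: x=1 → posterior Dirichlet(7, 17/4, 10/3)
obs 4: x=0 → posterior Dirichlet(8, 17/4, 10/3)
obs 5: x=0 → posterior Dirichlet(9, 17/4, 10/3)

alpha_1=9, alpha_2=17/4, alpha_3=10/3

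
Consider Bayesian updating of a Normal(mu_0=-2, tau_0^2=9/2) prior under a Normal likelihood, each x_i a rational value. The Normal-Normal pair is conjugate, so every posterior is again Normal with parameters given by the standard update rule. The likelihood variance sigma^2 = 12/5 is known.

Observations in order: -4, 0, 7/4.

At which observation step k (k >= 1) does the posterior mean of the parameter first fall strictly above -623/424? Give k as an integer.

k = 3

obs 1: x=-4 → posterior Normal(-76/23, 36/23)
obs 2: x=0 → posterior Normal(-2, 18/19)
obs 3: x=7/4 → posterior Normal(-199/212, 36/53)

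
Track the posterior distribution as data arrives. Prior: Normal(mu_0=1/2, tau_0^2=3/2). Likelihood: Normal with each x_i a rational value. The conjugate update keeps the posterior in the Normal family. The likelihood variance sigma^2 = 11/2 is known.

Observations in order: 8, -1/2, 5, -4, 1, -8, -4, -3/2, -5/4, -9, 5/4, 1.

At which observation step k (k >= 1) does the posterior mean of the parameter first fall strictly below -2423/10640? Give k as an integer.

k = 9

obs 1: x=8 → posterior Normal(59/28, 33/28)
obs 2: x=-1/2 → posterior Normal(28/17, 33/34)
obs 3: x=5 → posterior Normal(43/20, 33/40)
obs 4: x=-4 → posterior Normal(31/23, 33/46)
obs 5: x=1 → posterior Normal(17/13, 33/52)
obs 6: x=-8 → posterior Normal(10/29, 33/58)
obs 7: x=-4 → posterior Normal(-1/16, 33/64)
obs 8: x=-3/2 → posterior Normal(-13/70, 33/70)
obs 9: x=-5/4 → posterior Normal(-41/152, 33/76)
obs 10: x=-9 → posterior Normal(-149/164, 33/82)
obs 11: x=5/4 → posterior Normal(-67/88, 3/8)
obs 12: x=1 → posterior Normal(-61/94, 33/94)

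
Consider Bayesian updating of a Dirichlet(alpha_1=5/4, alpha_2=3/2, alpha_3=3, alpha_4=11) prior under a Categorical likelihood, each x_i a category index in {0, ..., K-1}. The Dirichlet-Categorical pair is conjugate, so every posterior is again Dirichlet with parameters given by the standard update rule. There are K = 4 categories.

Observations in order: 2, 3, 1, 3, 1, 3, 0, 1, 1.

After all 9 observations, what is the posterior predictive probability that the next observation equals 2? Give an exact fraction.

16/103

obs 1: x=2 → posterior Dirichlet(5/4, 3/2, 4, 11)
obs 2: x=3 → posterior Dirichlet(5/4, 3/2, 4, 12)
obs 3: x=1 → posterior Dirichlet(5/4, 5/2, 4, 12)
obs 4: x=3 → posterior Dirichlet(5/4, 5/2, 4, 13)
obs 5: x=1 → posterior Dirichlet(5/4, 7/2, 4, 13)
obs 6: x=3 → posterior Dirichlet(5/4, 7/2, 4, 14)
obs 7: x=0 → posterior Dirichlet(9/4, 7/2, 4, 14)
obs 8: x=1 → posterior Dirichlet(9/4, 9/2, 4, 14)
obs 9: x=1 → posterior Dirichlet(9/4, 11/2, 4, 14)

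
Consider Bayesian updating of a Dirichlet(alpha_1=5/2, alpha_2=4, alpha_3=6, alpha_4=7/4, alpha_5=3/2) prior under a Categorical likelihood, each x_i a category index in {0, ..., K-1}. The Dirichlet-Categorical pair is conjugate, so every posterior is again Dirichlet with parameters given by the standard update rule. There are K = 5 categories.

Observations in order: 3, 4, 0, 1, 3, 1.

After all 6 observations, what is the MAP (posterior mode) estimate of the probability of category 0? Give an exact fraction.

obs 1: x=3 → posterior Dirichlet(5/2, 4, 6, 11/4, 3/2)
obs 2: x=4 → posterior Dirichlet(5/2, 4, 6, 11/4, 5/2)
obs 3: x=0 → posterior Dirichlet(7/2, 4, 6, 11/4, 5/2)
obs 4: x=1 → posterior Dirichlet(7/2, 5, 6, 11/4, 5/2)
obs 5: x=3 → posterior Dirichlet(7/2, 5, 6, 15/4, 5/2)
obs 6: x=1 → posterior Dirichlet(7/2, 6, 6, 15/4, 5/2)

10/67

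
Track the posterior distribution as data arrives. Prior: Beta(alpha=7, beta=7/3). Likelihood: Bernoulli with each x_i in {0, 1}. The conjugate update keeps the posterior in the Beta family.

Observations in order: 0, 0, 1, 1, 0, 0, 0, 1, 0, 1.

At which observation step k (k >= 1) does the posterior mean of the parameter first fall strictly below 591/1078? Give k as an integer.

obs 1: x=0 → posterior Beta(7, 10/3)
obs 2: x=0 → posterior Beta(7, 13/3)
obs 3: x=1 → posterior Beta(8, 13/3)
obs 4: x=1 → posterior Beta(9, 13/3)
obs 5: x=0 → posterior Beta(9, 16/3)
obs 6: x=0 → posterior Beta(9, 19/3)
obs 7: x=0 → posterior Beta(9, 22/3)
obs 8: x=1 → posterior Beta(10, 22/3)
obs 9: x=0 → posterior Beta(10, 25/3)
obs 10: x=1 → posterior Beta(11, 25/3)

k = 9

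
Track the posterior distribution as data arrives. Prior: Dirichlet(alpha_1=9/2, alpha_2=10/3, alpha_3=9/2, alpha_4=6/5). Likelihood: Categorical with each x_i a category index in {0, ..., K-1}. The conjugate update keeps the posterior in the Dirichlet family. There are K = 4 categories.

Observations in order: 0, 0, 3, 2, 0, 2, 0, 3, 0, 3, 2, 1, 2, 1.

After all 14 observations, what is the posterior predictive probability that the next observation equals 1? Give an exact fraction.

80/413

obs 1: x=0 → posterior Dirichlet(11/2, 10/3, 9/2, 6/5)
obs 2: x=0 → posterior Dirichlet(13/2, 10/3, 9/2, 6/5)
obs 3: x=3 → posterior Dirichlet(13/2, 10/3, 9/2, 11/5)
obs 4: x=2 → posterior Dirichlet(13/2, 10/3, 11/2, 11/5)
obs 5: x=0 → posterior Dirichlet(15/2, 10/3, 11/2, 11/5)
obs 6: x=2 → posterior Dirichlet(15/2, 10/3, 13/2, 11/5)
obs 7: x=0 → posterior Dirichlet(17/2, 10/3, 13/2, 11/5)
obs 8: x=3 → posterior Dirichlet(17/2, 10/3, 13/2, 16/5)
obs 9: x=0 → posterior Dirichlet(19/2, 10/3, 13/2, 16/5)
obs 10: x=3 → posterior Dirichlet(19/2, 10/3, 13/2, 21/5)
obs 11: x=2 → posterior Dirichlet(19/2, 10/3, 15/2, 21/5)
obs 12: x=1 → posterior Dirichlet(19/2, 13/3, 15/2, 21/5)
obs 13: x=2 → posterior Dirichlet(19/2, 13/3, 17/2, 21/5)
obs 14: x=1 → posterior Dirichlet(19/2, 16/3, 17/2, 21/5)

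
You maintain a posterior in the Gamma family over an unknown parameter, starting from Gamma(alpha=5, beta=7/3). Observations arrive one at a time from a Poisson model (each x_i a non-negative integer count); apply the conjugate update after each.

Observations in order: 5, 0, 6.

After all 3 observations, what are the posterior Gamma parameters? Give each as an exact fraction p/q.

obs 1: x=5 → posterior Gamma(10, 10/3)
obs 2: x=0 → posterior Gamma(10, 13/3)
obs 3: x=6 → posterior Gamma(16, 16/3)

alpha=16, beta=16/3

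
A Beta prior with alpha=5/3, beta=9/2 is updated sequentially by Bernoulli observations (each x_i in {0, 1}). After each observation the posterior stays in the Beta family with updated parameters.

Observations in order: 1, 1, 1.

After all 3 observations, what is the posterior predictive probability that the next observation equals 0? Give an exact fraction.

27/55

obs 1: x=1 → posterior Beta(8/3, 9/2)
obs 2: x=1 → posterior Beta(11/3, 9/2)
obs 3: x=1 → posterior Beta(14/3, 9/2)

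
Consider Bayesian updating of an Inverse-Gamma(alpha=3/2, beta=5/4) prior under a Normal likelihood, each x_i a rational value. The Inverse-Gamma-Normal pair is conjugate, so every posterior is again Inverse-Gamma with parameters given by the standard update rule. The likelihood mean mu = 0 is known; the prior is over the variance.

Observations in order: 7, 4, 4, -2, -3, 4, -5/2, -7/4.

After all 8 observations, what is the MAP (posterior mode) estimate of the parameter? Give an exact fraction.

obs 1: x=7 → posterior Inverse-Gamma(2, 103/4)
obs 2: x=4 → posterior Inverse-Gamma(5/2, 135/4)
obs 3: x=4 → posterior Inverse-Gamma(3, 167/4)
obs 4: x=-2 → posterior Inverse-Gamma(7/2, 175/4)
obs 5: x=-3 → posterior Inverse-Gamma(4, 193/4)
obs 6: x=4 → posterior Inverse-Gamma(9/2, 225/4)
obs 7: x=-5/2 → posterior Inverse-Gamma(5, 475/8)
obs 8: x=-7/4 → posterior Inverse-Gamma(11/2, 1949/32)

1949/208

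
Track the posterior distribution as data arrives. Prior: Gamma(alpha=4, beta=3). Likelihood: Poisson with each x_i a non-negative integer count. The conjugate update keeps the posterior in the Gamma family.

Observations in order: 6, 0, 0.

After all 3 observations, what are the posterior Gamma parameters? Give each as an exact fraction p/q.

alpha=10, beta=6

obs 1: x=6 → posterior Gamma(10, 4)
obs 2: x=0 → posterior Gamma(10, 5)
obs 3: x=0 → posterior Gamma(10, 6)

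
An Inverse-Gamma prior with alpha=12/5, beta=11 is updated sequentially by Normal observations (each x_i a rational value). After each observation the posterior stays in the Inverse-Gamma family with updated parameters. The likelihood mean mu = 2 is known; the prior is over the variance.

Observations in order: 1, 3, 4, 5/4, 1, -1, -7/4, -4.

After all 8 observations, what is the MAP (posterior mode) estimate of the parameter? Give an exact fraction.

obs 1: x=1 → posterior Inverse-Gamma(29/10, 23/2)
obs 2: x=3 → posterior Inverse-Gamma(17/5, 12)
obs 3: x=4 → posterior Inverse-Gamma(39/10, 14)
obs 4: x=5/4 → posterior Inverse-Gamma(22/5, 457/32)
obs 5: x=1 → posterior Inverse-Gamma(49/10, 473/32)
obs 6: x=-1 → posterior Inverse-Gamma(27/5, 617/32)
obs 7: x=-7/4 → posterior Inverse-Gamma(59/10, 421/16)
obs 8: x=-4 → posterior Inverse-Gamma(32/5, 709/16)

3545/592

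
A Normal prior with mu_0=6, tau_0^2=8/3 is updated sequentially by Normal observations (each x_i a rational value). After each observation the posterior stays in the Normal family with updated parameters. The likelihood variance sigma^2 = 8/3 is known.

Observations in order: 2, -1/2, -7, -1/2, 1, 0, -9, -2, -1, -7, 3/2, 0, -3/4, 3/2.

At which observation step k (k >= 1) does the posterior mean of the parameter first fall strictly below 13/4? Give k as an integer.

obs 1: x=2 → posterior Normal(4, 4/3)
obs 2: x=-1/2 → posterior Normal(5/2, 8/9)
obs 3: x=-7 → posterior Normal(1/8, 2/3)
obs 4: x=-1/2 → posterior Normal(0, 8/15)
obs 5: x=1 → posterior Normal(1/6, 4/9)
obs 6: x=0 → posterior Normal(1/7, 8/21)
obs 7: x=-9 → posterior Normal(-1, 1/3)
obs 8: x=-2 → posterior Normal(-10/9, 8/27)
obs 9: x=-1 → posterior Normal(-11/10, 4/15)
obs 10: x=-7 → posterior Normal(-18/11, 8/33)
obs 11: x=3/2 → posterior Normal(-11/8, 2/9)
obs 12: x=0 → posterior Normal(-33/26, 8/39)
obs 13: x=-3/4 → posterior Normal(-69/56, 4/21)
obs 14: x=3/2 → posterior Normal(-21/20, 8/45)

k = 2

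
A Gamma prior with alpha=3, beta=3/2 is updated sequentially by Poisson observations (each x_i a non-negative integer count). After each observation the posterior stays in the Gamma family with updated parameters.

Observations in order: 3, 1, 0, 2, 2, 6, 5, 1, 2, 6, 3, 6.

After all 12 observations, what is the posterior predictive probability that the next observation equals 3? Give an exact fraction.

obs 1: x=3 → posterior Gamma(6, 5/2)
obs 2: x=1 → posterior Gamma(7, 7/2)
obs 3: x=0 → posterior Gamma(7, 9/2)
obs 4: x=2 → posterior Gamma(9, 11/2)
obs 5: x=2 → posterior Gamma(11, 13/2)
obs 6: x=6 → posterior Gamma(17, 15/2)
obs 7: x=5 → posterior Gamma(22, 17/2)
obs 8: x=1 → posterior Gamma(23, 19/2)
obs 9: x=2 → posterior Gamma(25, 21/2)
obs 10: x=6 → posterior Gamma(31, 23/2)
obs 11: x=3 → posterior Gamma(34, 25/2)
obs 12: x=6 → posterior Gamma(40, 27/2)

165037425944141362364346435542162126848938721633076245611867840/764036153800772120872870975100124317697618171874295185415695589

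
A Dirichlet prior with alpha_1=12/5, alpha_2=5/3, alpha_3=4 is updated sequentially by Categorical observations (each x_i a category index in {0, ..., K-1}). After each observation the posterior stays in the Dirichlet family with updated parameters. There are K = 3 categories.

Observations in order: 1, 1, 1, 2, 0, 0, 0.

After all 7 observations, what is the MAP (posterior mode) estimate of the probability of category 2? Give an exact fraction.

60/181

obs 1: x=1 → posterior Dirichlet(12/5, 8/3, 4)
obs 2: x=1 → posterior Dirichlet(12/5, 11/3, 4)
obs 3: x=1 → posterior Dirichlet(12/5, 14/3, 4)
obs 4: x=2 → posterior Dirichlet(12/5, 14/3, 5)
obs 5: x=0 → posterior Dirichlet(17/5, 14/3, 5)
obs 6: x=0 → posterior Dirichlet(22/5, 14/3, 5)
obs 7: x=0 → posterior Dirichlet(27/5, 14/3, 5)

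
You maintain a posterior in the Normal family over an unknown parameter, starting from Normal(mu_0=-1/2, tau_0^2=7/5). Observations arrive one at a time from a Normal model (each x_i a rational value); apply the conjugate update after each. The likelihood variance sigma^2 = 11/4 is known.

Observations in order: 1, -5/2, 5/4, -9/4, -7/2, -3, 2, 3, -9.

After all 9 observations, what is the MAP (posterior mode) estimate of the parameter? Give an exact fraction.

obs 1: x=1 → posterior Normal(1/166, 77/83)
obs 2: x=-5/2 → posterior Normal(-139/222, 77/111)
obs 3: x=5/4 → posterior Normal(-69/278, 77/139)
obs 4: x=-9/4 → posterior Normal(-195/334, 77/167)
obs 5: x=-7/2 → posterior Normal(-391/390, 77/195)
obs 6: x=-3 → posterior Normal(-559/446, 77/223)
obs 7: x=2 → posterior Normal(-447/502, 77/251)
obs 8: x=3 → posterior Normal(-1/2, 77/279)
obs 9: x=-9 → posterior Normal(-783/614, 77/307)

-783/614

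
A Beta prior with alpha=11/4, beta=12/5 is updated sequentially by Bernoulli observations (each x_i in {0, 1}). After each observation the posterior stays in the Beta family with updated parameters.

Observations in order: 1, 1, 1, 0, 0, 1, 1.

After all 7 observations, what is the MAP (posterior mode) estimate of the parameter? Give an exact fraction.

135/203

obs 1: x=1 → posterior Beta(15/4, 12/5)
obs 2: x=1 → posterior Beta(19/4, 12/5)
obs 3: x=1 → posterior Beta(23/4, 12/5)
obs 4: x=0 → posterior Beta(23/4, 17/5)
obs 5: x=0 → posterior Beta(23/4, 22/5)
obs 6: x=1 → posterior Beta(27/4, 22/5)
obs 7: x=1 → posterior Beta(31/4, 22/5)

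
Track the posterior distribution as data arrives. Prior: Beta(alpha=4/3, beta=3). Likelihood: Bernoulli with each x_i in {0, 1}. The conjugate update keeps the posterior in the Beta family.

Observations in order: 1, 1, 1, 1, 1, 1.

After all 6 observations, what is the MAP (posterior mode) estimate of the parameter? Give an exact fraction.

obs 1: x=1 → posterior Beta(7/3, 3)
obs 2: x=1 → posterior Beta(10/3, 3)
obs 3: x=1 → posterior Beta(13/3, 3)
obs 4: x=1 → posterior Beta(16/3, 3)
obs 5: x=1 → posterior Beta(19/3, 3)
obs 6: x=1 → posterior Beta(22/3, 3)

19/25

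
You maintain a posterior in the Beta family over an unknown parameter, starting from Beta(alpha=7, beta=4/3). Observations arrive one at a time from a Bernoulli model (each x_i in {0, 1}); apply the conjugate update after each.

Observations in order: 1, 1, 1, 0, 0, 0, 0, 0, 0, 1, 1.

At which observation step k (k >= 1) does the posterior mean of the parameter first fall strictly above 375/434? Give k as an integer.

obs 1: x=1 → posterior Beta(8, 4/3)
obs 2: x=1 → posterior Beta(9, 4/3)
obs 3: x=1 → posterior Beta(10, 4/3)
obs 4: x=0 → posterior Beta(10, 7/3)
obs 5: x=0 → posterior Beta(10, 10/3)
obs 6: x=0 → posterior Beta(10, 13/3)
obs 7: x=0 → posterior Beta(10, 16/3)
obs 8: x=0 → posterior Beta(10, 19/3)
obs 9: x=0 → posterior Beta(10, 22/3)
obs 10: x=1 → posterior Beta(11, 22/3)
obs 11: x=1 → posterior Beta(12, 22/3)

k = 2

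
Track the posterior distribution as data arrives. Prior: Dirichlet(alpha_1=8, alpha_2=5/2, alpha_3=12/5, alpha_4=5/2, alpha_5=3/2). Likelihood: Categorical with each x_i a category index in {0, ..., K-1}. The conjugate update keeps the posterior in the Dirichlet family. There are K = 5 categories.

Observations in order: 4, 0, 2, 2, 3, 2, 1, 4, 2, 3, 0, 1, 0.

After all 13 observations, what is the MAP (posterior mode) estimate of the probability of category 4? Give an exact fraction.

obs 1: x=4 → posterior Dirichlet(8, 5/2, 12/5, 5/2, 5/2)
obs 2: x=0 → posterior Dirichlet(9, 5/2, 12/5, 5/2, 5/2)
obs 3: x=2 → posterior Dirichlet(9, 5/2, 17/5, 5/2, 5/2)
obs 4: x=2 → posterior Dirichlet(9, 5/2, 22/5, 5/2, 5/2)
obs 5: x=3 → posterior Dirichlet(9, 5/2, 22/5, 7/2, 5/2)
obs 6: x=2 → posterior Dirichlet(9, 5/2, 27/5, 7/2, 5/2)
obs 7: x=1 → posterior Dirichlet(9, 7/2, 27/5, 7/2, 5/2)
obs 8: x=4 → posterior Dirichlet(9, 7/2, 27/5, 7/2, 7/2)
obs 9: x=2 → posterior Dirichlet(9, 7/2, 32/5, 7/2, 7/2)
obs 10: x=3 → posterior Dirichlet(9, 7/2, 32/5, 9/2, 7/2)
obs 11: x=0 → posterior Dirichlet(10, 7/2, 32/5, 9/2, 7/2)
obs 12: x=1 → posterior Dirichlet(10, 9/2, 32/5, 9/2, 7/2)
obs 13: x=0 → posterior Dirichlet(11, 9/2, 32/5, 9/2, 7/2)

25/249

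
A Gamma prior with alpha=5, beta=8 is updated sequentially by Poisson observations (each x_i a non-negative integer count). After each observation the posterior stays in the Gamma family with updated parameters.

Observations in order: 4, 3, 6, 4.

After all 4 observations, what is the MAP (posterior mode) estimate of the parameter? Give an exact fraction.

7/4

obs 1: x=4 → posterior Gamma(9, 9)
obs 2: x=3 → posterior Gamma(12, 10)
obs 3: x=6 → posterior Gamma(18, 11)
obs 4: x=4 → posterior Gamma(22, 12)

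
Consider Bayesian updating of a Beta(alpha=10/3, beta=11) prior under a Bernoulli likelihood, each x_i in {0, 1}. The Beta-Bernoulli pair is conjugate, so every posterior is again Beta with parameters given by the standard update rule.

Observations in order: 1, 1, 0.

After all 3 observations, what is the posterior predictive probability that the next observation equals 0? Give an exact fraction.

9/13

obs 1: x=1 → posterior Beta(13/3, 11)
obs 2: x=1 → posterior Beta(16/3, 11)
obs 3: x=0 → posterior Beta(16/3, 12)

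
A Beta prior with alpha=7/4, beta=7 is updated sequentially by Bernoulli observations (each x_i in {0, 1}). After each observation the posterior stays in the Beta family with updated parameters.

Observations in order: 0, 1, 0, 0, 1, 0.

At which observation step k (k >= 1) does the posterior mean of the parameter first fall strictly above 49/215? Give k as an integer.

obs 1: x=0 → posterior Beta(7/4, 8)
obs 2: x=1 → posterior Beta(11/4, 8)
obs 3: x=0 → posterior Beta(11/4, 9)
obs 4: x=0 → posterior Beta(11/4, 10)
obs 5: x=1 → posterior Beta(15/4, 10)
obs 6: x=0 → posterior Beta(15/4, 11)

k = 2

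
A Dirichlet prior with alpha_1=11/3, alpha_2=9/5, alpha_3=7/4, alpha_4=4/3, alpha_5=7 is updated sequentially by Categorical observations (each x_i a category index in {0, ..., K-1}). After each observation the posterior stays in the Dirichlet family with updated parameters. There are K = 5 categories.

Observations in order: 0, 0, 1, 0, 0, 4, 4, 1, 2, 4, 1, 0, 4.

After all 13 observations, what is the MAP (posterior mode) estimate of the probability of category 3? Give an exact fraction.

20/1413

obs 1: x=0 → posterior Dirichlet(14/3, 9/5, 7/4, 4/3, 7)
obs 2: x=0 → posterior Dirichlet(17/3, 9/5, 7/4, 4/3, 7)
obs 3: x=1 → posterior Dirichlet(17/3, 14/5, 7/4, 4/3, 7)
obs 4: x=0 → posterior Dirichlet(20/3, 14/5, 7/4, 4/3, 7)
obs 5: x=0 → posterior Dirichlet(23/3, 14/5, 7/4, 4/3, 7)
obs 6: x=4 → posterior Dirichlet(23/3, 14/5, 7/4, 4/3, 8)
obs 7: x=4 → posterior Dirichlet(23/3, 14/5, 7/4, 4/3, 9)
obs 8: x=1 → posterior Dirichlet(23/3, 19/5, 7/4, 4/3, 9)
obs 9: x=2 → posterior Dirichlet(23/3, 19/5, 11/4, 4/3, 9)
obs 10: x=4 → posterior Dirichlet(23/3, 19/5, 11/4, 4/3, 10)
obs 11: x=1 → posterior Dirichlet(23/3, 24/5, 11/4, 4/3, 10)
obs 12: x=0 → posterior Dirichlet(26/3, 24/5, 11/4, 4/3, 10)
obs 13: x=4 → posterior Dirichlet(26/3, 24/5, 11/4, 4/3, 11)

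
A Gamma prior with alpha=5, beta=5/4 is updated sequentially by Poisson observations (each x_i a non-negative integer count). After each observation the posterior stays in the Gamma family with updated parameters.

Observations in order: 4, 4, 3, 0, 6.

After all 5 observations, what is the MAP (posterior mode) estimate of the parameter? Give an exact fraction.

84/25

obs 1: x=4 → posterior Gamma(9, 9/4)
obs 2: x=4 → posterior Gamma(13, 13/4)
obs 3: x=3 → posterior Gamma(16, 17/4)
obs 4: x=0 → posterior Gamma(16, 21/4)
obs 5: x=6 → posterior Gamma(22, 25/4)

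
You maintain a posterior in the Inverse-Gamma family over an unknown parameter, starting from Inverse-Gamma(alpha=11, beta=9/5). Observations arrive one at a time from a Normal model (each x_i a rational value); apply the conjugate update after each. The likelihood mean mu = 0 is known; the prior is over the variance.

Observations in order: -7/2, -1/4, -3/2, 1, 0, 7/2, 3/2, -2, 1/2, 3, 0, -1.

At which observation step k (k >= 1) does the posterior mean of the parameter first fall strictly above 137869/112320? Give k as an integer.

k = 7

obs 1: x=-7/2 → posterior Inverse-Gamma(23/2, 317/40)
obs 2: x=-1/4 → posterior Inverse-Gamma(12, 1273/160)
obs 3: x=-3/2 → posterior Inverse-Gamma(25/2, 1453/160)
obs 4: x=1 → posterior Inverse-Gamma(13, 1533/160)
obs 5: x=0 → posterior Inverse-Gamma(27/2, 1533/160)
obs 6: x=7/2 → posterior Inverse-Gamma(14, 2513/160)
obs 7: x=3/2 → posterior Inverse-Gamma(29/2, 2693/160)
obs 8: x=-2 → posterior Inverse-Gamma(15, 3013/160)
obs 9: x=1/2 → posterior Inverse-Gamma(31/2, 3033/160)
obs 10: x=3 → posterior Inverse-Gamma(16, 3753/160)
obs 11: x=0 → posterior Inverse-Gamma(33/2, 3753/160)
obs 12: x=-1 → posterior Inverse-Gamma(17, 3833/160)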